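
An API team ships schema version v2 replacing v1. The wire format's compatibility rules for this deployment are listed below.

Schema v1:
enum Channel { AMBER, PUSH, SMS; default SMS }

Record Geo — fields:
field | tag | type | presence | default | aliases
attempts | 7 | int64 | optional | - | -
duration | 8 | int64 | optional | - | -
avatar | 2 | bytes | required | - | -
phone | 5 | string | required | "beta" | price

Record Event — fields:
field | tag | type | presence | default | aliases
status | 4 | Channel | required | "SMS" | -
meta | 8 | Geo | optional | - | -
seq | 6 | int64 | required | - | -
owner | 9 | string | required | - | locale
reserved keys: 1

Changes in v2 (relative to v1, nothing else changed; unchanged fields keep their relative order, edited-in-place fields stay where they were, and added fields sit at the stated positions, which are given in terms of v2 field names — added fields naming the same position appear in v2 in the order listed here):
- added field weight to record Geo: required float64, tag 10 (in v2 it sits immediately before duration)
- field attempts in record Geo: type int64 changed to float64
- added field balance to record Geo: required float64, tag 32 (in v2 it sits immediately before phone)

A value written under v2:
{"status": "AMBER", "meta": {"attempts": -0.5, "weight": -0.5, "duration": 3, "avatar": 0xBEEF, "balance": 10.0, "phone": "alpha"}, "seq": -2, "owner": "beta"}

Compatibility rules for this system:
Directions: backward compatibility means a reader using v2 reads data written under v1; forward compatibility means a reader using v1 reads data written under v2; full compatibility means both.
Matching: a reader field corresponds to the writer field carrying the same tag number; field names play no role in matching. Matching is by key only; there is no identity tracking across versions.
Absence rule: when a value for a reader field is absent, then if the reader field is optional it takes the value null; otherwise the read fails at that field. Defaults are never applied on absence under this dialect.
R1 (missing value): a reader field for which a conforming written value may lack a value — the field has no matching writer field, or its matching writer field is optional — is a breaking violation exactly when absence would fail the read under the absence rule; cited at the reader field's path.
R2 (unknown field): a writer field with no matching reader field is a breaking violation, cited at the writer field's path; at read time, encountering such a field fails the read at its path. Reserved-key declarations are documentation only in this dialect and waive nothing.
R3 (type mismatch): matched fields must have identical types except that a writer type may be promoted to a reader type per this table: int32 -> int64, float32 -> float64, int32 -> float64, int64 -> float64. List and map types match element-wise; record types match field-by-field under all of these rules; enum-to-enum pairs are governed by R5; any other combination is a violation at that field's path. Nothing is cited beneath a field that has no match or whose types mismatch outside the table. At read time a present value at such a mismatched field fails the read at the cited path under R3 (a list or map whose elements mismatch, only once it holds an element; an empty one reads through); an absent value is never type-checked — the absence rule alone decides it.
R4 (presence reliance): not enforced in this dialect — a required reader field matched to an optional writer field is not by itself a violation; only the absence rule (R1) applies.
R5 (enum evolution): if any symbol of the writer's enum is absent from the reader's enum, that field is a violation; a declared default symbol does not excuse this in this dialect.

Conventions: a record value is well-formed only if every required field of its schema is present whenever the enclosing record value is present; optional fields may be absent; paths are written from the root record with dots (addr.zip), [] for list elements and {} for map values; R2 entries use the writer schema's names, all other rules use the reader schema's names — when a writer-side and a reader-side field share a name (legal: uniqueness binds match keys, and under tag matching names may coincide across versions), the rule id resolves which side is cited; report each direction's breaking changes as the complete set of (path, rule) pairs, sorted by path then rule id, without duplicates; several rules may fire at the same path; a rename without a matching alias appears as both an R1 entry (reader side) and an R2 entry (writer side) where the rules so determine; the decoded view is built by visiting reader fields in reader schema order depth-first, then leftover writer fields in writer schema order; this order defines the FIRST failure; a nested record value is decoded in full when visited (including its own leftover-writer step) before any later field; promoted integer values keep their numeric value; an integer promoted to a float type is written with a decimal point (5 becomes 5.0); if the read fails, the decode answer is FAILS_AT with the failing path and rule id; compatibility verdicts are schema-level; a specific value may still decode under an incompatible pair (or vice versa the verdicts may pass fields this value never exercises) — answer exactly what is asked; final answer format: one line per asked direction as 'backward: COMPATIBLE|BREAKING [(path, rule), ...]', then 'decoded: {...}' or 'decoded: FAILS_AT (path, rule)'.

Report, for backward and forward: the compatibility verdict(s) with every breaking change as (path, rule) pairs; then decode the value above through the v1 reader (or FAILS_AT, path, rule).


the writer's type comes first in each Event pair
backward pass over Event, reader schema v2, writer schema v1:
  writer required, Channel -> Channel: reader status maps from writer status
  writer optional, Geo -> Geo: reader meta maps from writer meta
  writer required, int64 -> int64: reader seq maps from writer seq
  writer required, string -> string: reader owner maps from writer owner
  writer optional, int64 -> float64: reader meta.attempts maps from writer meta.attempts
  meta.weight: no writer-side match
  writer optional, int64 -> int64: reader meta.duration maps from writer meta.duration
  writer required, bytes -> bytes: reader meta.avatar maps from writer meta.avatar
  meta.balance: no writer-side match
  writer required, string -> string: reader meta.phone maps from writer meta.phone
  rule R1 violated at meta.balance
  rule R1 violated at meta.weight
  => backward: BREAKING (2)
forward pass over Event, reader schema v1, writer schema v2:
  writer required, Channel -> Channel: reader status maps from writer status
  writer optional, Geo -> Geo: reader meta maps from writer meta
  writer required, int64 -> int64: reader seq maps from writer seq
  writer required, string -> string: reader owner maps from writer owner
  writer optional, float64 -> int64: reader meta.attempts maps from writer meta.attempts
  writer optional, int64 -> int64: reader meta.duration maps from writer meta.duration
  writer required, bytes -> bytes: reader meta.avatar maps from writer meta.avatar
  writer required, string -> string: reader meta.phone maps from writer meta.phone
  writer field meta.weight has no reader counterpart
  writer field meta.balance has no reader counterpart
  rule R3 violated at meta.attempts
  rule R2 violated at meta.balance
  rule R2 violated at meta.weight
  => forward: BREAKING (3)
decoding the Event value with the v1 reader:
  status := "AMBER"
  read fails at meta.attempts under R3
  => FAILS_AT (meta.attempts, R3)

backward: BREAKING [(meta.balance, R1), (meta.weight, R1)]; forward: BREAKING [(meta.attempts, R3), (meta.balance, R2), (meta.weight, R2)]; decoded: FAILS_AT (meta.attempts, R3)


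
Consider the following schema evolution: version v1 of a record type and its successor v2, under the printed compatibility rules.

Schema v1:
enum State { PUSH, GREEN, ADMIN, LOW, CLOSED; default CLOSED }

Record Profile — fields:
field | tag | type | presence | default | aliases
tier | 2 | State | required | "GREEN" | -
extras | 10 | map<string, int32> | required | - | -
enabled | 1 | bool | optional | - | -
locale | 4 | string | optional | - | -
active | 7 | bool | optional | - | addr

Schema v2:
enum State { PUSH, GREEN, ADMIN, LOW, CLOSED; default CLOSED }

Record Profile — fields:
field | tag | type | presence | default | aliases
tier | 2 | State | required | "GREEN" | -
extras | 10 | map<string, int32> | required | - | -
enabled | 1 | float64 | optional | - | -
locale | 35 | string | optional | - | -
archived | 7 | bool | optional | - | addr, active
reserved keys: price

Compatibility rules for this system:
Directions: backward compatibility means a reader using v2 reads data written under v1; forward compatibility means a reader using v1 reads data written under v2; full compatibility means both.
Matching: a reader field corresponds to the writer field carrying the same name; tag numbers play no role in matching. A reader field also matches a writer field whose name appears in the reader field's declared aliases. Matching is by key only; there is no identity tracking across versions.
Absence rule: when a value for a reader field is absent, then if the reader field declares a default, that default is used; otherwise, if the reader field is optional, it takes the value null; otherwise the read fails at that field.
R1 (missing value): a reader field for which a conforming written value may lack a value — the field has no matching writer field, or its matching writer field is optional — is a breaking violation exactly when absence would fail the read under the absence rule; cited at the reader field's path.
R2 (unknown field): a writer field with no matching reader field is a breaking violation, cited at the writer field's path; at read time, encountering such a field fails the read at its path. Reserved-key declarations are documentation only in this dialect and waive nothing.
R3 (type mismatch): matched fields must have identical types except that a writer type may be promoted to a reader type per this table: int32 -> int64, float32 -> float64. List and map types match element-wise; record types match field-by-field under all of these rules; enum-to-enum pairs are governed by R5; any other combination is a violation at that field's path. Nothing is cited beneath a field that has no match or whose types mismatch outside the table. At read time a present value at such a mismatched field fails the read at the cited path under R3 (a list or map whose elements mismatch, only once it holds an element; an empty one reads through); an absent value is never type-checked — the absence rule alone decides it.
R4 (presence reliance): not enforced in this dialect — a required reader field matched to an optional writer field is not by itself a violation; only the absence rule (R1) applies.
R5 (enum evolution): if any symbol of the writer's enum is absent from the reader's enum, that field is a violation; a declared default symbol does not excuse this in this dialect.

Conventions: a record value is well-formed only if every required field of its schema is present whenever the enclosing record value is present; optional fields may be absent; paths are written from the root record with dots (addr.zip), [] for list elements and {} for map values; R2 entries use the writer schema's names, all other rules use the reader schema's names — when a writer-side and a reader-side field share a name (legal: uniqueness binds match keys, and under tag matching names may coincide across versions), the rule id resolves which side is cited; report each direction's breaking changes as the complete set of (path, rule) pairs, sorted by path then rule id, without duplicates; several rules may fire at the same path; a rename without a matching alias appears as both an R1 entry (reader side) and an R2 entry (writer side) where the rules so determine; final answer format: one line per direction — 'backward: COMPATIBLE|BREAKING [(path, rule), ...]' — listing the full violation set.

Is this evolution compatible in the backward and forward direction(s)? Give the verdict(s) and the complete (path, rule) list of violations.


backward: BREAKING [(enabled, R3)]; forward: BREAKING [(archived, R2), (enabled, R3)]

in Profile below, arrows point writer -> reader
backward for Profile (reader v2, writer v1):
  writer required, State -> State: reader tier maps from writer tier
  writer required, map<string, int32> -> map<string, int32>: reader extras maps from writer extras
  writer optional, bool -> float64: reader enabled maps from writer enabled
  writer optional, string -> string: reader locale maps from writer locale
  writer optional, bool -> bool: reader archived maps from writer active
  rule R3 violated at enabled
  => backward: BREAKING (1)
forward for Profile (reader v1, writer v2):
  writer required, State -> State: reader tier maps from writer tier
  writer required, map<string, int32> -> map<string, int32>: reader extras maps from writer extras
  writer optional, float64 -> bool: reader enabled maps from writer enabled
  writer optional, string -> string: reader locale maps from writer locale
  active: no writer-side match
  writer field archived has no reader counterpart
  rule R2 violated at archived
  rule R3 violated at enabled
  => forward: BREAKING (2)


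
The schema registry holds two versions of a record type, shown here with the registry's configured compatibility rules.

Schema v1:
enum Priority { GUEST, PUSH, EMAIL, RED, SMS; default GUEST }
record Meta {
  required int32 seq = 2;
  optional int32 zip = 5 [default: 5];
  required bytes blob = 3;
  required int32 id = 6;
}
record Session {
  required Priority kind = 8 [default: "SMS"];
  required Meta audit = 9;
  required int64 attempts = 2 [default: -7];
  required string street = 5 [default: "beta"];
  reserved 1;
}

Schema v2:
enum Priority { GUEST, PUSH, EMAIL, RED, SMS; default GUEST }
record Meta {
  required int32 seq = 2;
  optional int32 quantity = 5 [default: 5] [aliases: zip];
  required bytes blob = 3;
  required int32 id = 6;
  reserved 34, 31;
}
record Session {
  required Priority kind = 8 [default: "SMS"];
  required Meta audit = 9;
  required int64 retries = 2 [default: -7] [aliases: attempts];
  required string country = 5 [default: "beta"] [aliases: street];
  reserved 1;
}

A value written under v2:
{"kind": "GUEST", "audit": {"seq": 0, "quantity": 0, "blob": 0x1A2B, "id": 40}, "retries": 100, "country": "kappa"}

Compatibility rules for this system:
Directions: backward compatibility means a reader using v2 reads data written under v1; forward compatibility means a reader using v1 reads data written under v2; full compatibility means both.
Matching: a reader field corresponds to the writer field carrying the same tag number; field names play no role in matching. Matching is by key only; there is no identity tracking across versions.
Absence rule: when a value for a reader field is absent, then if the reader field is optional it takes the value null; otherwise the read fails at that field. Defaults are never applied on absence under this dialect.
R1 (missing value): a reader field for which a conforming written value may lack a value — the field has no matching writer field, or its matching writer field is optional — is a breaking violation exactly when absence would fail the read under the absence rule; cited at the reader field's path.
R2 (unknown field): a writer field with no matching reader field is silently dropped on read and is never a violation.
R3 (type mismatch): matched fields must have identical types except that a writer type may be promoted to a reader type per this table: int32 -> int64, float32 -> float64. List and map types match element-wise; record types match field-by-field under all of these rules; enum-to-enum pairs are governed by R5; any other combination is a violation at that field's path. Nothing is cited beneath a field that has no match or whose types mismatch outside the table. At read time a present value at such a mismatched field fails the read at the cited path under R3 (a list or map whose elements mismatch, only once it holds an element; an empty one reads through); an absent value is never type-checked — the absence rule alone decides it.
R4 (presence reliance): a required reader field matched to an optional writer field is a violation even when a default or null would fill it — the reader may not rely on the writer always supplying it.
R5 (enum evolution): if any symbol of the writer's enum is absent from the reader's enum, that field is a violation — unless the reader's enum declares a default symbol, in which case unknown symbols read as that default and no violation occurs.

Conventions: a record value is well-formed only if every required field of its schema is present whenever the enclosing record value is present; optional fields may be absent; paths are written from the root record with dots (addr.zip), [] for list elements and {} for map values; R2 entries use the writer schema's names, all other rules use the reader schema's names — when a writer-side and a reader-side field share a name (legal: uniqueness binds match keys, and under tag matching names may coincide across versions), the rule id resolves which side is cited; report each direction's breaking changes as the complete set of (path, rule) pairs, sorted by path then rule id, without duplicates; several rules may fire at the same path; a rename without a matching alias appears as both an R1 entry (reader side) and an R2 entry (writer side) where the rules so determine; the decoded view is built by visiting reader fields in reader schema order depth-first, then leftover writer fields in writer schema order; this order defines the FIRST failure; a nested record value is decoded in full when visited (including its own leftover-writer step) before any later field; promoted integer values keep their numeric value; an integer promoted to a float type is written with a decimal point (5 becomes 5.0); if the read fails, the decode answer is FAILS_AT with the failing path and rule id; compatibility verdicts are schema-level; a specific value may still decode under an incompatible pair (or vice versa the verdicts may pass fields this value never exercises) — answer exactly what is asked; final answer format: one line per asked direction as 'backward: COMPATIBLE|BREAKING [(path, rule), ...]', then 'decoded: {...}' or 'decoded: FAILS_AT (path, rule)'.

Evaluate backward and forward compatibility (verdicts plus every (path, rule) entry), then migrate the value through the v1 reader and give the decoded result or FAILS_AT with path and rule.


backward: COMPATIBLE []; forward: COMPATIBLE []; decoded: {"kind": "GUEST", "audit": {"seq": 0, "zip": 0, "blob": 0x1A2B, "id": 40}, "attempts": 100, "street": "kappa"}

in Session below, arrows point writer -> reader
checking backward for Session: reader v2 against writer v1:
  writer required, Priority -> Priority: reader kind maps from writer kind
  writer required, Meta -> Meta: reader audit maps from writer audit
  writer required, int64 -> int64: reader retries maps from writer attempts
  writer required, string -> string: reader country maps from writer street
  writer required, int32 -> int32: reader audit.seq maps from writer audit.seq
  writer optional, int32 -> int32: reader audit.quantity maps from writer audit.zip
  writer required, bytes -> bytes: reader audit.blob maps from writer audit.blob
  writer required, int32 -> int32: reader audit.id maps from writer audit.id
  => no violations; backward on Session: COMPATIBLE
checking forward for Session: reader v1 against writer v2:
  writer required, Priority -> Priority: reader kind maps from writer kind
  writer required, Meta -> Meta: reader audit maps from writer audit
  writer required, int64 -> int64: reader attempts maps from writer retries
  writer required, string -> string: reader street maps from writer country
  writer required, int32 -> int32: reader audit.seq maps from writer audit.seq
  writer optional, int32 -> int32: reader audit.zip maps from writer audit.quantity
  writer required, bytes -> bytes: reader audit.blob maps from writer audit.blob
  writer required, int32 -> int32: reader audit.id maps from writer audit.id
  => no violations; forward on Session: COMPATIBLE
decode (reader v1):
  kind := "GUEST"
  audit.seq := 0
  audit.zip := 0 (from writer quantity)
  audit.blob := 0x1A2B
  audit.id := 40
  attempts := 100 (from writer retries)
  street := "kappa" (from writer country)
  => decoded: {"kind": "GUEST", "audit": {"seq": 0, "zip": 0, "blob": 0x1A2B, "id": 40}, "attempts": 100, "street": "kappa"}


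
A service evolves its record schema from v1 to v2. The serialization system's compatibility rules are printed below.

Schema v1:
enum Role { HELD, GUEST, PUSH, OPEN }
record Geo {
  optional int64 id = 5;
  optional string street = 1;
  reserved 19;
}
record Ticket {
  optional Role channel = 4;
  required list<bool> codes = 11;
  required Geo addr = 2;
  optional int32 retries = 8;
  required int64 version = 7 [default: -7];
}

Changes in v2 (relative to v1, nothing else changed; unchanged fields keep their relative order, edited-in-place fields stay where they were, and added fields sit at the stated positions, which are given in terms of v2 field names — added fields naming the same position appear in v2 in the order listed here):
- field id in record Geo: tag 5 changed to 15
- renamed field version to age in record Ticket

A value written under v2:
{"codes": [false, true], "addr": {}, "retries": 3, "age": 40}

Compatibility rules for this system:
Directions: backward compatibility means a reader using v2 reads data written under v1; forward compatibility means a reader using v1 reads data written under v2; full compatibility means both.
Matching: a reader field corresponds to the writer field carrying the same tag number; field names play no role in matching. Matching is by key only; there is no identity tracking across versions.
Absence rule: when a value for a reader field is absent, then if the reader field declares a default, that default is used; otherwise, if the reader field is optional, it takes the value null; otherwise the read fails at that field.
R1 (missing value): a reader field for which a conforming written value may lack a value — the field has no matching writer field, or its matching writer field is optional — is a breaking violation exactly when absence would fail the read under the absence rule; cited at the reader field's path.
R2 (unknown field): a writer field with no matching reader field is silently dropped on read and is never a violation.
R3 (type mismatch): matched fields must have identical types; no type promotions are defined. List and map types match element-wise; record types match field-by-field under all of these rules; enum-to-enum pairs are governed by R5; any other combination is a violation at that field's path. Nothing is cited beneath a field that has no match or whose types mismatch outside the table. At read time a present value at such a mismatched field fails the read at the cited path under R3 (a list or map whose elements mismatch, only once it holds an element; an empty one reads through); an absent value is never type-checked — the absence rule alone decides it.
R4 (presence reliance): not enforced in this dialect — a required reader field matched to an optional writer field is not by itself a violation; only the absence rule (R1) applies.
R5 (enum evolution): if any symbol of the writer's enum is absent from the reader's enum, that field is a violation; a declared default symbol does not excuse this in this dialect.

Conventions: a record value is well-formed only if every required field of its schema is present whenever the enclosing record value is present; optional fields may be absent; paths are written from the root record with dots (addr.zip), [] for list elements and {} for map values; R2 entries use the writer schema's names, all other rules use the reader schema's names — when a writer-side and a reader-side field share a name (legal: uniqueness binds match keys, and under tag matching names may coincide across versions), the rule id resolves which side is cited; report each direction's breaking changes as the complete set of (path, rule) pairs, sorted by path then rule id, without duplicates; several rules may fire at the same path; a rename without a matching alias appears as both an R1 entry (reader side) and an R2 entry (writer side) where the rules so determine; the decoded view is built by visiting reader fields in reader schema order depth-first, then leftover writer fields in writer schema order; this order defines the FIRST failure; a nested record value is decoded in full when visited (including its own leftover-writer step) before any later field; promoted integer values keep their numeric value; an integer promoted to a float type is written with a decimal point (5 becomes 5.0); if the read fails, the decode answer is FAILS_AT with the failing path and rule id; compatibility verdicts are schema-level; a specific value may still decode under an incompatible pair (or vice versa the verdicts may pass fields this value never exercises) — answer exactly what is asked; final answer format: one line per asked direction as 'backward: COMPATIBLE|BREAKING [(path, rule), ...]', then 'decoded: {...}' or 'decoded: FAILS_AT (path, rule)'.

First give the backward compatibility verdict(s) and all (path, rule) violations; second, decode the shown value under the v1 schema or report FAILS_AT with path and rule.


arrows below run writer -> reader for Ticket
backward on Ticket — v2 reading data written by v1:
  Role -> Role, writer optional: channel aligns to channel
  list<bool> -> list<bool>, writer required: codes aligns to codes
  Geo -> Geo, writer required: addr aligns to addr
  int32 -> int32, writer optional: retries aligns to retries
  int64 -> int64, writer required: age aligns to version
  addr.id has no writer counterpart
  string -> string, writer optional: addr.street aligns to addr.street
  writer addr.id: unknown to reader
  nothing fires on Ticket: backward is COMPATIBLE
migrating the Ticket value to v1:
  channel := null (not supplied -> null)
  codes := [false, true]
  addr.id := null (not supplied -> null)
  addr.street := null (not supplied -> null)
  retries := 3
  version := 40 (from writer age)
  => decoded: {"channel": null, "codes": [false, true], "addr": {"id": null, "street": null}, "retries": 3, "version": 40}
checking off the Ticket differences that do not matter here:
  field id in record Geo: tag 5 changed to 15 -> fires no rule on Ticket, leaving the asked answer as it is
  renamed field version to age in record Ticket -> fires no rule on Ticket, leaving the asked answer as it is

backward: COMPATIBLE []; decoded: {"channel": null, "codes": [false, true], "addr": {"id": null, "street": null}, "retries": 3, "version": 40}


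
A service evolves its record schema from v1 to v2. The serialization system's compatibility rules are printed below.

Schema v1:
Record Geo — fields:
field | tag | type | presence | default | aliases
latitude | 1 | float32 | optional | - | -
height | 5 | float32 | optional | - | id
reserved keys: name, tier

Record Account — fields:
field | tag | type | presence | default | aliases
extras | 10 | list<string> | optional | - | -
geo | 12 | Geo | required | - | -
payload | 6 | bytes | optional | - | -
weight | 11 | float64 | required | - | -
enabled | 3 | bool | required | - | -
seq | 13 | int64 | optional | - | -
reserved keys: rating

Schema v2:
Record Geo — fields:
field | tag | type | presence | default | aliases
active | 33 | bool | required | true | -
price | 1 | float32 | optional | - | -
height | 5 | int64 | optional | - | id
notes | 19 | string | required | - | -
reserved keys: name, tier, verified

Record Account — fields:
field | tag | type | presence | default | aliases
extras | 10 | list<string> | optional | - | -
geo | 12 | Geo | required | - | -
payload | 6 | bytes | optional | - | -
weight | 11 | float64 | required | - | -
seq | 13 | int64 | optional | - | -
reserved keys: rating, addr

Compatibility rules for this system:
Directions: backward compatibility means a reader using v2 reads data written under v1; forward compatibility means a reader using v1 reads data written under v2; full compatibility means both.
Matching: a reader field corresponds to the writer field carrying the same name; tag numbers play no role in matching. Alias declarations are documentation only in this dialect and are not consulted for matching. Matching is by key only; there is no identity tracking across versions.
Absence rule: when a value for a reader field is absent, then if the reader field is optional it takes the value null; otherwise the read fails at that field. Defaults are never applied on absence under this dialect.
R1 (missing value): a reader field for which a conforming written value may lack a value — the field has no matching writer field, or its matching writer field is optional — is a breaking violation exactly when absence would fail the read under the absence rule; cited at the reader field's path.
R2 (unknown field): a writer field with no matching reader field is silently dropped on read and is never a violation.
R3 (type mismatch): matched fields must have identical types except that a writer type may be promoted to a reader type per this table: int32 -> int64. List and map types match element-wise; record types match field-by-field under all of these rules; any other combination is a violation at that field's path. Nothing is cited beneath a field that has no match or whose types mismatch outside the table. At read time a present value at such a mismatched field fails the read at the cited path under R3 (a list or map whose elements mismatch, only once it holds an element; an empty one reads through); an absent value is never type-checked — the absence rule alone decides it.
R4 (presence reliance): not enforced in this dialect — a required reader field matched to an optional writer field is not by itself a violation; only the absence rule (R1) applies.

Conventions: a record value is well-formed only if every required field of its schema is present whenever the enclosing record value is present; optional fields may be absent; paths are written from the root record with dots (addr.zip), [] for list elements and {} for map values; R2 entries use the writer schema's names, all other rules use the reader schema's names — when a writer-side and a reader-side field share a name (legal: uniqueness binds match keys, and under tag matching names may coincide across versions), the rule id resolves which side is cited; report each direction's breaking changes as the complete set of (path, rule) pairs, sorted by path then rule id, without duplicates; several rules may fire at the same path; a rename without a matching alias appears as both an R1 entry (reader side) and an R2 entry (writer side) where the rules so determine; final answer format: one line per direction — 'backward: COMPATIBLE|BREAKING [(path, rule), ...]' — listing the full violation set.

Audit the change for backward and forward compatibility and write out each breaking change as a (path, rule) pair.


backward: BREAKING [(geo.active, R1), (geo.height, R3), (geo.notes, R1)]; forward: BREAKING [(enabled, R1), (geo.height, R3)]

each type pair in Account: writer, then reader
checking backward for Account: reader v2 against writer v1:
  extras: paired with writer extras (list<string> -> list<string>; writer optional)
  geo: paired with writer geo (Geo -> Geo; writer required)
  payload: paired with writer payload (bytes -> bytes; writer optional)
  weight: paired with writer weight (float64 -> float64; writer required)
  seq: paired with writer seq (int64 -> int64; writer optional)
  enabled (writer side), unknown to reader
  geo.active has no writer counterpart
  geo.price has no writer counterpart
  geo.height: paired with writer geo.height (float32 -> int64; writer optional)
  geo.notes has no writer counterpart
  geo.latitude (writer side), unknown to reader
  rule R1 violated at geo.active
  rule R3 violated at geo.height
  rule R1 violated at geo.notes
  backward on Account therefore BREAKING (3)
checking forward for Account: reader v1 against writer v2:
  extras: paired with writer extras (list<string> -> list<string>; writer optional)
  geo: paired with writer geo (Geo -> Geo; writer required)
  payload: paired with writer payload (bytes -> bytes; writer optional)
  weight: paired with writer weight (float64 -> float64; writer required)
  enabled has no writer counterpart
  seq: paired with writer seq (int64 -> int64; writer optional)
  geo.latitude has no writer counterpart
  geo.height: paired with writer geo.height (int64 -> float32; writer optional)
  geo.active (writer side), unknown to reader
  geo.price (writer side), unknown to reader
  geo.notes (writer side), unknown to reader
  rule R1 violated at enabled
  rule R3 violated at geo.height
  forward on Account therefore BREAKING (2)


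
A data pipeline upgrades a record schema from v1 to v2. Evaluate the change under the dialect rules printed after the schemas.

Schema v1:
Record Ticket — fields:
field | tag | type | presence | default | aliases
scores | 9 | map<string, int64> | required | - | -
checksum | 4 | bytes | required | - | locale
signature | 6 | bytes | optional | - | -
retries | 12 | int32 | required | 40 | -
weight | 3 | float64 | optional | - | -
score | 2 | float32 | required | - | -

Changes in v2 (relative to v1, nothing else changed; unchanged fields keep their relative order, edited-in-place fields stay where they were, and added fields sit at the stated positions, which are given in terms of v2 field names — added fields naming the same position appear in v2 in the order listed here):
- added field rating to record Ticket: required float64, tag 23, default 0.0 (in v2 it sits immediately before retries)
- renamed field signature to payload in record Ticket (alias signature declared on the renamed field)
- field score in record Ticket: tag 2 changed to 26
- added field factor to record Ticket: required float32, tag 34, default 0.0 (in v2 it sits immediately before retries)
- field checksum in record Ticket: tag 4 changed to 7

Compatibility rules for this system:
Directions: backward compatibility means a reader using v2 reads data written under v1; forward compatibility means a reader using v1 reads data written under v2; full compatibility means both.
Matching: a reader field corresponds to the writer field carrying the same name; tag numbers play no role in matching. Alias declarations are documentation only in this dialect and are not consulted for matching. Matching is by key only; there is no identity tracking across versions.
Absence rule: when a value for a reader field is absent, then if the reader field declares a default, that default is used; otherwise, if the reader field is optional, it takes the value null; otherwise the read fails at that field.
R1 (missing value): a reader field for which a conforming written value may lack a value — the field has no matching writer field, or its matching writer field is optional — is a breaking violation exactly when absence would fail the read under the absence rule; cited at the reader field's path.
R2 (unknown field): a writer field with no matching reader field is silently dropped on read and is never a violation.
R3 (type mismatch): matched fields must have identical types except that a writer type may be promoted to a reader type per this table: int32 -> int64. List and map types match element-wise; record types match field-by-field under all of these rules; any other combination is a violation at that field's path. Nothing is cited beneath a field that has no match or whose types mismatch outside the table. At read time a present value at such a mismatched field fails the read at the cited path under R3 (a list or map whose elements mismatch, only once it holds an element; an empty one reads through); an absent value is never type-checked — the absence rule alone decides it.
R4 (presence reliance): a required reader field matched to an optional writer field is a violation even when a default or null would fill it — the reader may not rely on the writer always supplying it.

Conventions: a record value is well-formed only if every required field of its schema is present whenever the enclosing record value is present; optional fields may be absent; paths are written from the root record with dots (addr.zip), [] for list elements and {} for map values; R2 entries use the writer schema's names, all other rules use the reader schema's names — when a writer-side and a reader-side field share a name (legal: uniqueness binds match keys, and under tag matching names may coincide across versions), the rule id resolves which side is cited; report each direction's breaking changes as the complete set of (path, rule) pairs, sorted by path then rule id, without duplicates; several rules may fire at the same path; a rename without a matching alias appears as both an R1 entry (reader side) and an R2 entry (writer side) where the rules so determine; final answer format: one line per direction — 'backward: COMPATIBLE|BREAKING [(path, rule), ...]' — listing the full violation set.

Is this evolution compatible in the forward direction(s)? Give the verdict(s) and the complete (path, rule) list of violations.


forward: COMPATIBLE []

the writer's type comes first in each Ticket pair
forward on Ticket — v1 reading data written by v2:
  scores: map<string, int64> -> map<string, int64>, writer required; from scores
  checksum: bytes -> bytes, writer required; from checksum
  signature: no writer-side match
  retries: int32 -> int32, writer required; from retries
  weight: float64 -> float64, writer optional; from weight
  score: float32 -> float32, writer required; from score
  leftover writer field: payload
  leftover writer field: rating
  leftover writer field: factor
  => forward: COMPATIBLE
diffs on Ticket not affecting the asked answer:
  added field rating to record Ticket: required float64, tag 23, default 0.0 (in v2 it sits immediately before retries) -> fires no rule on Ticket, leaving the asked answer as it is
  renamed field signature to payload in record Ticket (alias signature declared on the renamed field) -> fires no rule on Ticket, leaving the asked answer as it is
  field score in record Ticket: tag 2 changed to 26 -> fires no rule on Ticket, leaving the asked answer as it is
  added field factor to record Ticket: required float32, tag 34, default 0.0 (in v2 it sits immediately before retries) -> fires no rule on Ticket, leaving the asked answer as it is
  field checksum in record Ticket: tag 4 changed to 7 -> fires no rule on Ticket, leaving the asked answer as it is


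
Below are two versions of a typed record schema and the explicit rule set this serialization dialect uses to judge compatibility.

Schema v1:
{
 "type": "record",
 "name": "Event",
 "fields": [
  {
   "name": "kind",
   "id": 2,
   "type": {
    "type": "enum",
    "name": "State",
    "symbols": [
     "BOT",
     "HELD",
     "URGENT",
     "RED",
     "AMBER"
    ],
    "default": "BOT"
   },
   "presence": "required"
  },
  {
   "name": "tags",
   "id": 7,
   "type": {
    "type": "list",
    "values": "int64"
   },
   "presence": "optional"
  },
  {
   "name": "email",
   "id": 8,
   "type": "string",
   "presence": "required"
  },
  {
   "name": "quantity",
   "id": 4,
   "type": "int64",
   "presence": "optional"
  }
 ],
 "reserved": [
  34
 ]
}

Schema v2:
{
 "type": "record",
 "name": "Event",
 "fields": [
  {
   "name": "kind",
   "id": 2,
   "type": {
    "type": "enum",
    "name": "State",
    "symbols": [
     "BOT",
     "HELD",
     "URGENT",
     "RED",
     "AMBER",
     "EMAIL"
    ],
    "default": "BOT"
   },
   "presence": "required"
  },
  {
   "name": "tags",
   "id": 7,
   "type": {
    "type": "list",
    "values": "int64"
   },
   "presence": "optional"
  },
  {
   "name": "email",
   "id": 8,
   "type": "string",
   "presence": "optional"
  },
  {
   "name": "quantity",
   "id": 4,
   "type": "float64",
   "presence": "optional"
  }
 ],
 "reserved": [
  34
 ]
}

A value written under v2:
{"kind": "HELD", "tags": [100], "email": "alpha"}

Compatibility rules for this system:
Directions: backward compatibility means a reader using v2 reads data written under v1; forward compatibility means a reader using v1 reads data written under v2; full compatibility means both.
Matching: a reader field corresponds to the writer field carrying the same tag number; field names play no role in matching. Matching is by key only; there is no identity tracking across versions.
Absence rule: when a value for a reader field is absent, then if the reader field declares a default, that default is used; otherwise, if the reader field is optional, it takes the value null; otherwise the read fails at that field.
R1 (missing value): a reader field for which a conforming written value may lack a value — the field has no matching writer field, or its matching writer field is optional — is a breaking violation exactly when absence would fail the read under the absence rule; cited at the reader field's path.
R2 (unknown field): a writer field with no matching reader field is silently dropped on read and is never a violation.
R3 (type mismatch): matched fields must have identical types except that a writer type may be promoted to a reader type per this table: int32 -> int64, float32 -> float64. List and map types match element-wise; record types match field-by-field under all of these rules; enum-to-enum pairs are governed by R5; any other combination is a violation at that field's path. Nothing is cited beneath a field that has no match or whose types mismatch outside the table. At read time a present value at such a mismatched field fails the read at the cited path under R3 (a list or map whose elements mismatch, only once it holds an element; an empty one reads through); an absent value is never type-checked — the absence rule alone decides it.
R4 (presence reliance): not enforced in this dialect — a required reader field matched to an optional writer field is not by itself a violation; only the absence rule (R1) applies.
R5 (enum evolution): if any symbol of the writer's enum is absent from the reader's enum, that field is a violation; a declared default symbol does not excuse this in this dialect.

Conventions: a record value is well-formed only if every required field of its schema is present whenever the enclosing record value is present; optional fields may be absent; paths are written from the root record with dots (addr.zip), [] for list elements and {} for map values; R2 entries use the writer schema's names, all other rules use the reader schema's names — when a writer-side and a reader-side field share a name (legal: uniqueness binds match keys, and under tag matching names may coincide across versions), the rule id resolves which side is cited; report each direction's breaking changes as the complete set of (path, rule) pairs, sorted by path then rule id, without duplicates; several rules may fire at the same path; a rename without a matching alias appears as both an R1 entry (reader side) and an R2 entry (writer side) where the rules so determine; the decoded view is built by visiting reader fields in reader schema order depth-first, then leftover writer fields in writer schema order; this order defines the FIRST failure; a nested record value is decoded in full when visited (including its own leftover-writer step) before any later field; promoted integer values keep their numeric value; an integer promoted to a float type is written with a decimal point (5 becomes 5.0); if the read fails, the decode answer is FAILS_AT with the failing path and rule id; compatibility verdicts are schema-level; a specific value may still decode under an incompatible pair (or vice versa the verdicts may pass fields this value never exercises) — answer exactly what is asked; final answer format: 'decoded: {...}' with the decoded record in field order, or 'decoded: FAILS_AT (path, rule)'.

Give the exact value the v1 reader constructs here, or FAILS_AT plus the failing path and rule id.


decoded: {"kind": "HELD", "tags": [100], "email": "alpha", "quantity": null}

each type pair in Event: writer, then reader
decode (reader v1):
  kind := "HELD"
  tags := [100]
  email := "alpha"
  quantity := null (absent, optional -> null)
  => decoded: {"kind": "HELD", "tags": [100], "email": "alpha", "quantity": null}
the other Event changes do not affect what is asked:
  field email in record Event: required changed to optional -> changes Event's schema-level verdicts only — the decode of this value is the same
  field quantity in record Event: type int64 changed to float64 -> changes Event's schema-level verdicts only — the decode of this value is the same
  enum State (field kind in record Event): symbol EMAIL added -> changes Event's schema-level verdicts only — the decode of this value is the same
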